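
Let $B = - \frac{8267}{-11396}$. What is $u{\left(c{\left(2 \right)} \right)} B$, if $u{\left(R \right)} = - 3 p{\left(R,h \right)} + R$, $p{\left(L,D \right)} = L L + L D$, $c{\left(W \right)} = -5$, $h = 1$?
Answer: $- \frac{76765}{1628} \approx -47.153$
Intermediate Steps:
$p{\left(L,D \right)} = L^{2} + D L$
$B = \frac{1181}{1628}$ ($B = \left(-8267\right) \left(- \frac{1}{11396}\right) = \frac{1181}{1628} \approx 0.72543$)
$u{\left(R \right)} = R - 3 R \left(1 + R\right)$ ($u{\left(R \right)} = - 3 R \left(1 + R\right) + R = R - 3 R \left(1 + R\right)$)
$u{\left(c{\left(2 \right)} \right)} B = - 5 \left(-2 - -15\right) \frac{1181}{1628} = - 5 \left(-2 + 15\right) \frac{1181}{1628} = \left(-5\right) 13 \cdot \frac{1181}{1628} = \left(-65\right) \frac{1181}{1628} = - \frac{76765}{1628}$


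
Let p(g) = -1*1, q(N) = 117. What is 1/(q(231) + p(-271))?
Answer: 1/116 ≈ 0.0086207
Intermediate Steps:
p(g) = -1
1/(q(231) + p(-271)) = 1/(117 - 1) = 1/116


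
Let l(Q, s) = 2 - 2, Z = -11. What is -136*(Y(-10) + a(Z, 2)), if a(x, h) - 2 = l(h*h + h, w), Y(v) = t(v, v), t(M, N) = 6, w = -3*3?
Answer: -1088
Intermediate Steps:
w = -9
l(Q, s) = 0
Y(v) = 6
a(x, h) = 2 (a(x, h) = 2 + 0 = 2)
-136*(Y(-10) + a(Z, 2)) = -136*(6 + 2) = -136*8 = -1088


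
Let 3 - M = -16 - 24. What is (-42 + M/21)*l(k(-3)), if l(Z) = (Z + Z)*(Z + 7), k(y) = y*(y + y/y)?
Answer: -43628/7 ≈ -6232.6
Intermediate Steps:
k(y) = y*(1 + y) (k(y) = y*(y + 1) = y*(1 + y))
M = 43 (M = 3 - (-16 - 24) = 3 - 1*(-40) = 3 + 40 = 43)
l(Z) = 2*Z*(7 + Z) (l(Z) = (2*Z)*(7 + Z) = 2*Z*(7 + Z))
(-42 + M/21)*l(k(-3)) = (-42 + 43/21)*(2*(-3*(1 - 3))*(7 - 3*(1 - 3))) = (-42 + 43*(1/21))*(2*(-3*(-2))*(7 - 3*(-2))) = (-42 + 43/21)*(2*6*(7 + 6)) = -1678*6*13/21 = -839/21*156 = -43628/7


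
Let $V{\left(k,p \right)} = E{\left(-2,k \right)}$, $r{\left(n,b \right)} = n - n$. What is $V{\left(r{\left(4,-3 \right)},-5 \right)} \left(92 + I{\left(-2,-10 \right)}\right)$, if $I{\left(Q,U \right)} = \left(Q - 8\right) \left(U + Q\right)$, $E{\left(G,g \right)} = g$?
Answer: $0$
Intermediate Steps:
$I{\left(Q,U \right)} = \left(-8 + Q\right) \left(Q + U\right)$
$r{\left(n,b \right)} = 0$
$V{\left(k,p \right)} = k$
$V{\left(r{\left(4,-3 \right)},-5 \right)} \left(92 + I{\left(-2,-10 \right)}\right) = 0 \left(92 - \left(-116 - 4\right)\right) = 0 \left(92 + \left(4 + 16 + 80 + 20\right)\right) = 0 \left(92 + 120\right) = 0 \cdot 212 = 0$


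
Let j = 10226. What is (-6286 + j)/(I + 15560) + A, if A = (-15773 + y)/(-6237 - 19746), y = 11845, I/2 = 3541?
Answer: 95655398/294153543 ≈ 0.32519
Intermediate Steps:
I = 7082 (I = 2*3541 = 7082)
A = 3928/25983 (A = (-15773 + 11845)/(-6237 - 19746) = -3928/(-25983) = -3928*(-1/25983) = 3928/25983 ≈ 0.15118)
(-6286 + j)/(I + 15560) + A = (-6286 + 10226)/(7082 + 15560) + 3928/25983 = 3940/22642 + 3928/25983 = 3940*(1/22642) + 3928/25983 = 1970/11321 + 3928/25983 = 95655398/294153543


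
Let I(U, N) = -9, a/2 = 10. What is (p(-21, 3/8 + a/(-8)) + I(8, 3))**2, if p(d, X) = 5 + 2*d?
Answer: 2116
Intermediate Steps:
a = 20 (a = 2*10 = 20)
(p(-21, 3/8 + a/(-8)) + I(8, 3))**2 = ((5 + 2*(-21)) - 9)**2 = ((5 - 42) - 9)**2 = (-37 - 9)**2 = (-46)**2 = 2116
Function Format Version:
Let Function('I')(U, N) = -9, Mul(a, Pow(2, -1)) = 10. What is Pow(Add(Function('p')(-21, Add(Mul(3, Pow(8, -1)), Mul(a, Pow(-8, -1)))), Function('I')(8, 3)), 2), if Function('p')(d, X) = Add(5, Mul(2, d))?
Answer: 2116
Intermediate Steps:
a = 20 (a = Mul(2, 10) = 20)
Pow(Add(Function('p')(-21, Add(Mul(3, Pow(8, -1)), Mul(a, Pow(-8, -1)))), Function('I')(8, 3)), 2) = Pow(Add(Add(5, Mul(2, -21)), -9), 2) = Pow(Add(Add(5, -42), -9), 2) = Pow(Add(-37, -9), 2) = Pow(-46, 2) = 2116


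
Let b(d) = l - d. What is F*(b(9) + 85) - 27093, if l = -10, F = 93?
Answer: -20955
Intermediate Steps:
b(d) = -10 - d
F*(b(9) + 85) - 27093 = 93*((-10 - 1*9) + 85) - 27093 = 93*((-10 - 9) + 85) - 27093 = 93*(-19 + 85) - 27093 = 93*66 - 27093 = 6138 - 27093 = -20955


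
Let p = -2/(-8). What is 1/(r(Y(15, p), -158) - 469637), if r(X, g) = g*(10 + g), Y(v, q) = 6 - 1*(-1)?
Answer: -1/446253 ≈ -2.2409e-6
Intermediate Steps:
p = ¼ (p = -2*(-⅛) = ¼ ≈ 0.25000)
Y(v, q) = 7 (Y(v, q) = 6 + 1 = 7)
1/(r(Y(15, p), -158) - 469637) = 1/(-158*(10 - 158) - 469637) = 1/(-158*(-148) - 469637) = 1/(23384 - 469637) = 1/(-446253) = -1/446253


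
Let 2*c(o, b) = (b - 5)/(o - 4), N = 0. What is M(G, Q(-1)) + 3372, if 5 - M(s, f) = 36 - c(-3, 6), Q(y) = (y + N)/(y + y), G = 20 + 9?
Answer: 46773/14 ≈ 3340.9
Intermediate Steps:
G = 29
Q(y) = 1/2 (Q(y) = (y + 0)/(y + y) = y/((2*y)) = y*(1/(2*y)) = 1/2)
c(o, b) = (-5 + b)/(2*(-4 + o)) (c(o, b) = ((b - 5)/(o - 4))/2 = ((-5 + b)/(-4 + o))/2 = (-5 + b)/(2*(-4 + o)))
M(s, f) = -435/14 (M(s, f) = 5 - (36 - (-5 + 6)/(2*(-4 - 3))) = 5 - (36 - 1/(2*(-7))) = 5 - (36 - (-1)/(2*7)) = 5 - (36 - 1*(-1/14)) = 5 - (36 + 1/14) = 5 - 1*505/14 = 5 - 505/14 = -435/14)
M(G, Q(-1)) + 3372 = -435/14 + 3372 = 46773/14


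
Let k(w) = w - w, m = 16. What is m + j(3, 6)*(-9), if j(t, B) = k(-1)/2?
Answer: 16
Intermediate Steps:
k(w) = 0
j(t, B) = 0 (j(t, B) = 0/2 = 0*(½) = 0)
m + j(3, 6)*(-9) = 16 + 0*(-9) = 16 + 0 = 16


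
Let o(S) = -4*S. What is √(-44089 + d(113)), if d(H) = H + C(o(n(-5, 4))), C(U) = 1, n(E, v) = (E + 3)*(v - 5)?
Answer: 5*I*√1759 ≈ 209.7*I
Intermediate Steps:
n(E, v) = (-5 + v)*(3 + E) (n(E, v) = (3 + E)*(-5 + v) = (-5 + v)*(3 + E))
d(H) = 1 + H (d(H) = H + 1 = 1 + H)
√(-44089 + d(113)) = √(-44089 + (1 + 113)) = √(-44089 + 114) = √(-43975) = 5*I*√1759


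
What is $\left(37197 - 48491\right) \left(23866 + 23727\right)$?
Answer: $-537515342$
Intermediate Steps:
$\left(37197 - 48491\right) \left(23866 + 23727\right) = \left(-11294\right) 47593 = -537515342$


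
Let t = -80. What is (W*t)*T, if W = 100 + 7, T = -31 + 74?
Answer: -368080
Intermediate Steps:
T = 43
W = 107
(W*t)*T = (107*(-80))*43 = -8560*43 = -368080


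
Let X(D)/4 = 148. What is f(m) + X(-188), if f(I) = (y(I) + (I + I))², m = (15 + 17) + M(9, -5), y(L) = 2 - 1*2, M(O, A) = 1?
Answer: 4948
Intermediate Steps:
X(D) = 592 (X(D) = 4*148 = 592)
y(L) = 0 (y(L) = 2 - 2 = 0)
m = 33 (m = (15 + 17) + 1 = 32 + 1 = 33)
f(I) = 4*I² (f(I) = (0 + (I + I))² = (0 + 2*I)² = (2*I)² = 4*I²)
f(m) + X(-188) = 4*33² + 592 = 4*1089 + 592 = 4356 + 592 = 4948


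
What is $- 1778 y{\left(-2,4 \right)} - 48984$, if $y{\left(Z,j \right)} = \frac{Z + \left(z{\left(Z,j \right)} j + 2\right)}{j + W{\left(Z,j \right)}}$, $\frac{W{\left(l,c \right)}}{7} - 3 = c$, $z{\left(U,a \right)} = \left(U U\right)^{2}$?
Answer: $- \frac{2709944}{53} \approx -51131.0$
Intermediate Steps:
$z{\left(U,a \right)} = U^{4}$ ($z{\left(U,a \right)} = \left(U^{2}\right)^{2} = U^{4}$)
$W{\left(l,c \right)} = 21 + 7 c$
$y{\left(Z,j \right)} = \frac{2 + Z + j Z^{4}}{21 + 8 j}$ ($y{\left(Z,j \right)} = \frac{Z + \left(Z^{4} j + 2\right)}{j + \left(21 + 7 j\right)} = \frac{Z + \left(j Z^{4} + 2\right)}{21 + 8 j} = \frac{Z + \left(2 + j Z^{4}\right)}{21 + 8 j} = \frac{2 + Z + j Z^{4}}{21 + 8 j}$)
$- 1778 y{\left(-2,4 \right)} - 48984 = - 1778 \frac{2 - 2 + 4 \left(-2\right)^{4}}{21 + 8 \cdot 4} - 48984 = - 1778 \frac{2 - 2 + 4 \cdot 16}{21 + 32} - 48984 = - 1778 \frac{2 - 2 + 64}{53} - 48984 = - 1778 \cdot \frac{1}{53} \cdot 64 - 48984 = \left(-1778\right) \frac{64}{53} - 48984 = - \frac{113792}{53} - 48984 = - \frac{2709944}{53}$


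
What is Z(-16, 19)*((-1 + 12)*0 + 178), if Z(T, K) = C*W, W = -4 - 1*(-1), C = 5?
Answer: -2670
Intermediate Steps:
W = -3 (W = -4 + 1 = -3)
Z(T, K) = -15 (Z(T, K) = 5*(-3) = -15)
Z(-16, 19)*((-1 + 12)*0 + 178) = -15*((-1 + 12)*0 + 178) = -15*(11*0 + 178) = -15*(0 + 178) = -15*178 = -2670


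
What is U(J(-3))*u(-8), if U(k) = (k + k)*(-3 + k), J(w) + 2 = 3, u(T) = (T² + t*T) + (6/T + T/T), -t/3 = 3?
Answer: -545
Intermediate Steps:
t = -9 (t = -3*3 = -9)
u(T) = 1 + T² - 9*T + 6/T (u(T) = (T² - 9*T) + (6/T + T/T) = (T² - 9*T) + (6/T + 1) = (T² - 9*T) + (1 + 6/T) = 1 + T² - 9*T + 6/T)
J(w) = 1 (J(w) = -2 + 3 = 1)
U(k) = 2*k*(-3 + k) (U(k) = (2*k)*(-3 + k) = 2*k*(-3 + k))
U(J(-3))*u(-8) = (2*1*(-3 + 1))*(1 + (-8)² - 9*(-8) + 6/(-8)) = (2*1*(-2))*(1 + 64 + 72 + 6*(-⅛)) = -4*(1 + 64 + 72 - ¾) = -4*545/4 = -545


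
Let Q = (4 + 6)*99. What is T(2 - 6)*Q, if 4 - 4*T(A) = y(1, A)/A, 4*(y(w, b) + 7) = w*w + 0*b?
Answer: 18315/32 ≈ 572.34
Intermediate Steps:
y(w, b) = -7 + w²/4 (y(w, b) = -7 + (w*w + 0*b)/4 = -7 + (w² + 0)/4 = -7 + w²/4)
T(A) = 1 + 27/(16*A) (T(A) = 1 - (-7 + (¼)*1²)/(4*A) = 1 - (-7 + (¼)*1)/(4*A) = 1 - (-7 + ¼)/(4*A) = 1 - (-27)/(16*A) = 1 + 27/(16*A))
Q = 990 (Q = 10*99 = 990)
T(2 - 6)*Q = ((27/16 + (2 - 6))/(2 - 6))*990 = ((27/16 - 4)/(-4))*990 = -¼*(-37/16)*990 = (37/64)*990 = 18315/32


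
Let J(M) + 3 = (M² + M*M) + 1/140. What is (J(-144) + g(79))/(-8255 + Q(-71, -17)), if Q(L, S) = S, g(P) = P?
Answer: -5816721/1158080 ≈ -5.0227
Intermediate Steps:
J(M) = -419/140 + 2*M² (J(M) = -3 + ((M² + M*M) + 1/140) = -3 + ((M² + M²) + 1/140) = -3 + (2*M² + 1/140) = -3 + (1/140 + 2*M²) = -419/140 + 2*M²)
(J(-144) + g(79))/(-8255 + Q(-71, -17)) = ((-419/140 + 2*(-144)²) + 79)/(-8255 - 17) = ((-419/140 + 2*20736) + 79)/(-8272) = ((-419/140 + 41472) + 79)*(-1/8272) = (5805661/140 + 79)*(-1/8272) = (5816721/140)*(-1/8272) = -5816721/1158080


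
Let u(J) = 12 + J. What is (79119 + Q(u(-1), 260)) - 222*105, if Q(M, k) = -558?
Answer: 55251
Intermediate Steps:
(79119 + Q(u(-1), 260)) - 222*105 = (79119 - 558) - 222*105 = 78561 - 23310 = 55251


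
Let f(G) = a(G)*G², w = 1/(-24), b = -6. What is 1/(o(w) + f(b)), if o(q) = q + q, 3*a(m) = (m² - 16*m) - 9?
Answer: 12/17711 ≈ 0.00067754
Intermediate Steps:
a(m) = -3 - 16*m/3 + m²/3 (a(m) = ((m² - 16*m) - 9)/3 = (-9 + m² - 16*m)/3 = -3 - 16*m/3 + m²/3)
w = -1/24 ≈ -0.041667
o(q) = 2*q
f(G) = G²*(-3 - 16*G/3 + G²/3) (f(G) = (-3 - 16*G/3 + G²/3)*G² = G²*(-3 - 16*G/3 + G²/3))
1/(o(w) + f(b)) = 1/(2*(-1/24) + (⅓)*(-6)²*(-9 + (-6)² - 16*(-6))) = 1/(-1/12 + (⅓)*36*(-9 + 36 + 96)) = 1/(-1/12 + (⅓)*36*123) = 1/(-1/12 + 1476) = 1/(17711/12) = 12/17711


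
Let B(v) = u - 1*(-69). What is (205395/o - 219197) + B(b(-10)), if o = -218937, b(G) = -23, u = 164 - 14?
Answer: -15980863927/72979 ≈ -2.1898e+5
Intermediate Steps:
u = 150
B(v) = 219 (B(v) = 150 - 1*(-69) = 150 + 69 = 219)
(205395/o - 219197) + B(b(-10)) = (205395/(-218937) - 219197) + 219 = (205395*(-1/218937) - 219197) + 219 = (-68465/72979 - 219197) + 219 = -15996846328/72979 + 219 = -15980863927/72979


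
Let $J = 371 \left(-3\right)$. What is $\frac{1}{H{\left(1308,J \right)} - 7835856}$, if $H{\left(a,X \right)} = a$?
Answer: $- \frac{1}{7834548} \approx -1.2764 \cdot 10^{-7}$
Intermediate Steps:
$J = -1113$
$\frac{1}{H{\left(1308,J \right)} - 7835856} = \frac{1}{1308 - 7835856} = \frac{1}{-7834548} = - \frac{1}{7834548}$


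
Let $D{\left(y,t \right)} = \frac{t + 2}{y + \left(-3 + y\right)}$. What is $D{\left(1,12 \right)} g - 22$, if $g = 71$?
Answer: $-1016$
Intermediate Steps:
$D{\left(y,t \right)} = \frac{2 + t}{-3 + 2 y}$
$D{\left(1,12 \right)} g - 22 = \frac{2 + 12}{-3 + 2 \cdot 1} \cdot 71 - 22 = \frac{1}{-3 + 2} \cdot 14 \cdot 71 - 22 = \frac{1}{-1} \cdot 14 \cdot 71 - 22 = \left(-1\right) 14 \cdot 71 - 22 = \left(-14\right) 71 - 22 = -994 - 22 = -1016$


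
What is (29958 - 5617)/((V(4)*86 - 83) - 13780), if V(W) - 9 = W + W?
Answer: -24341/12401 ≈ -1.9628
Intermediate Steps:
V(W) = 9 + 2*W (V(W) = 9 + (W + W) = 9 + 2*W)
(29958 - 5617)/((V(4)*86 - 83) - 13780) = (29958 - 5617)/(((9 + 2*4)*86 - 83) - 13780) = 24341/(((9 + 8)*86 - 83) - 13780) = 24341/((17*86 - 83) - 13780) = 24341/((1462 - 83) - 13780) = 24341/(1379 - 13780) = 24341/(-12401) = 24341*(-1/12401) = -24341/12401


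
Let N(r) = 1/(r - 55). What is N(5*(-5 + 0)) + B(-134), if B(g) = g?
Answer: -10721/80 ≈ -134.01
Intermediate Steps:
N(r) = 1/(-55 + r)
N(5*(-5 + 0)) + B(-134) = 1/(-55 + 5*(-5 + 0)) - 134 = 1/(-55 + 5*(-5)) - 134 = 1/(-55 - 25) - 134 = 1/(-80) - 134 = -1/80 - 134 = -10721/80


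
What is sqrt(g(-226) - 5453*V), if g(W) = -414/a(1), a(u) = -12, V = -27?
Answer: sqrt(589062)/2 ≈ 383.75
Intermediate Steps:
g(W) = 69/2 (g(W) = -414/(-12) = -414*(-1/12) = 69/2)
sqrt(g(-226) - 5453*V) = sqrt(69/2 - 5453*(-27)) = sqrt(69/2 + 147231) = sqrt(294531/2) = sqrt(589062)/2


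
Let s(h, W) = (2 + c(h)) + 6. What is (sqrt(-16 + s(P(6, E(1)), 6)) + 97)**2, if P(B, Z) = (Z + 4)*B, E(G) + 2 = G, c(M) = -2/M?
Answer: (291 + I*sqrt(73))**2/9 ≈ 9400.9 + 552.51*I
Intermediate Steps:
E(G) = -2 + G
P(B, Z) = B*(4 + Z) (P(B, Z) = (4 + Z)*B = B*(4 + Z))
s(h, W) = 8 - 2/h (s(h, W) = (2 - 2/h) + 6 = 8 - 2/h)
(sqrt(-16 + s(P(6, E(1)), 6)) + 97)**2 = (sqrt(-16 + (8 - 2*1/(6*(4 + (-2 + 1))))) + 97)**2 = (sqrt(-16 + (8 - 2*1/(6*(4 - 1)))) + 97)**2 = (sqrt(-16 + (8 - 2/(6*3))) + 97)**2 = (sqrt(-16 + (8 - 2/18)) + 97)**2 = (sqrt(-16 + (8 - 2*1/18)) + 97)**2 = (sqrt(-16 + (8 - 1/9)) + 97)**2 = (sqrt(-16 + 71/9) + 97)**2 = (sqrt(-73/9) + 97)**2 = (I*sqrt(73)/3 + 97)**2 = (97 + I*sqrt(73)/3)**2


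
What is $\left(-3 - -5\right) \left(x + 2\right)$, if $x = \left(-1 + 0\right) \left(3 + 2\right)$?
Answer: $-6$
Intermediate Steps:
$x = -5$ ($x = \left(-1\right) 5 = -5$)
$\left(-3 - -5\right) \left(x + 2\right) = \left(-3 - -5\right) \left(-5 + 2\right) = \left(-3 + 5\right) \left(-3\right) = 2 \left(-3\right) = -6$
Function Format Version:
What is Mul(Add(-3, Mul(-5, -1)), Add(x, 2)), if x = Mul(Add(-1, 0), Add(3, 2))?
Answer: -6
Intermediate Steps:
x = -5 (x = Mul(-1, 5) = -5)
Mul(Add(-3, Mul(-5, -1)), Add(x, 2)) = Mul(Add(-3, Mul(-5, -1)), Add(-5, 2)) = Mul(Add(-3, 5), -3) = Mul(2, -3) = -6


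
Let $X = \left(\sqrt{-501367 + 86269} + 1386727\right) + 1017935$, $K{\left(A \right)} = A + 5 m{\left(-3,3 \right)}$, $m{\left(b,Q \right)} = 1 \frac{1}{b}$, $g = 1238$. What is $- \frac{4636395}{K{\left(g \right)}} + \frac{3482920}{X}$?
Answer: $\frac{5 \left(- 8345511 \sqrt{46122} + 6686794094038 i\right)}{11127 \left(\sqrt{46122} - 801554 i\right)} \approx -3748.7 - 0.00038807 i$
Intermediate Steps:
$m{\left(b,Q \right)} = \frac{1}{b}$
$K{\left(A \right)} = - \frac{5}{3} + A$ ($K{\left(A \right)} = A + \frac{5}{-3} = A + 5 \left(- \frac{1}{3}\right) = A - \frac{5}{3} = - \frac{5}{3} + A$)
$X = 2404662 + 3 i \sqrt{46122}$ ($X = \left(\sqrt{-415098} + 1386727\right) + 1017935 = \left(3 i \sqrt{46122} + 1386727\right) + 1017935 = \left(1386727 + 3 i \sqrt{46122}\right) + 1017935 = 2404662 + 3 i \sqrt{46122} \approx 2.4047 \cdot 10^{6} + 644.28 i$)
$- \frac{4636395}{K{\left(g \right)}} + \frac{3482920}{X} = - \frac{4636395}{- \frac{5}{3} + 1238} + \frac{3482920}{2404662 + 3 i \sqrt{46122}} = - \frac{4636395}{\frac{3709}{3}} + \frac{3482920}{2404662 + 3 i \sqrt{46122}} = \left(-4636395\right) \frac{3}{3709} + \frac{3482920}{2404662 + 3 i \sqrt{46122}} = - \frac{13909185}{3709} + \frac{3482920}{2404662 + 3 i \sqrt{46122}}$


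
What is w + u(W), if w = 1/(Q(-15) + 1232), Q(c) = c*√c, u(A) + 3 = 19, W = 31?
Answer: 24340416/1521199 + 15*I*√15/1521199 ≈ 16.001 + 3.819e-5*I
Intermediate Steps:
u(A) = 16 (u(A) = -3 + 19 = 16)
Q(c) = c^(3/2)
w = 1/(1232 - 15*I*√15) (w = 1/((-15)^(3/2) + 1232) = 1/(-15*I*√15 + 1232) = 1/(1232 - 15*I*√15) ≈ 0.00080989 + 3.819e-5*I)
w + u(W) = (1232/1521199 + 15*I*√15/1521199) + 16 = 24340416/1521199 + 15*I*√15/1521199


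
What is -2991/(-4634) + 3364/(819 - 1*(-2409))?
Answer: 6310931/3739638 ≈ 1.6876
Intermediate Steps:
-2991/(-4634) + 3364/(819 - 1*(-2409)) = -2991*(-1/4634) + 3364/(819 + 2409) = 2991/4634 + 3364/3228 = 2991/4634 + 3364*(1/3228) = 2991/4634 + 841/807 = 6310931/3739638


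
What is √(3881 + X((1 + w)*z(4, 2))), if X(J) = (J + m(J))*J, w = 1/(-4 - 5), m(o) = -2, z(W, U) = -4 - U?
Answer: √35281/3 ≈ 62.611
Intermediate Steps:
w = -⅑ (w = 1/(-9) = -⅑ ≈ -0.11111)
X(J) = J*(-2 + J) (X(J) = (J - 2)*J = (-2 + J)*J = J*(-2 + J))
√(3881 + X((1 + w)*z(4, 2))) = √(3881 + ((1 - ⅑)*(-4 - 1*2))*(-2 + (1 - ⅑)*(-4 - 1*2))) = √(3881 + (8*(-4 - 2)/9)*(-2 + 8*(-4 - 2)/9)) = √(3881 + ((8/9)*(-6))*(-2 + (8/9)*(-6))) = √(3881 - 16*(-2 - 16/3)/3) = √(3881 - 16/3*(-22/3)) = √(3881 + 352/9) = √(35281/9) = √35281/3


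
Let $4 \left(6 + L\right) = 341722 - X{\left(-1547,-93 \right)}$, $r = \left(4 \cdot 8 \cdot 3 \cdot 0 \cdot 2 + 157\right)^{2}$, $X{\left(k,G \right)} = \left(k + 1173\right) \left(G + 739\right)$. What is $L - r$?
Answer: $\frac{242353}{2} \approx 1.2118 \cdot 10^{5}$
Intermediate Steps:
$X{\left(k,G \right)} = \left(739 + G\right) \left(1173 + k\right)$ ($X{\left(k,G \right)} = \left(1173 + k\right) \left(739 + G\right) = \left(739 + G\right) \left(1173 + k\right)$)
$r = 24649$ ($r = \left(32 \cdot 0 \cdot 2 + 157\right)^{2} = \left(32 \cdot 0 + 157\right)^{2} = \left(0 + 157\right)^{2} = 157^{2} = 24649$)
$L = \frac{291651}{2}$ ($L = -6 + \frac{341722 - \left(866847 + 739 \left(-1547\right) + 1173 \left(-93\right) - -143871\right)}{4} = -6 + \frac{341722 - \left(866847 - 1143233 - 109089 + 143871\right)}{4} = -6 + \frac{341722 - -241604}{4} = -6 + \frac{341722 + 241604}{4} = -6 + \frac{1}{4} \cdot 583326 = -6 + \frac{291663}{2} = \frac{291651}{2} \approx 1.4583 \cdot 10^{5}$)
$L - r = \frac{291651}{2} - 24649 = \frac{242353}{2}$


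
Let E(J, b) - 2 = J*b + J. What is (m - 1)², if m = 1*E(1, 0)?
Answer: 4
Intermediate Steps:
E(J, b) = 2 + J + J*b (E(J, b) = 2 + (J*b + J) = 2 + (J + J*b) = 2 + J + J*b)
m = 3 (m = 1*(2 + 1 + 1*0) = 1*(2 + 1 + 0) = 1*3 = 3)
(m - 1)² = (3 - 1)² = 2² = 4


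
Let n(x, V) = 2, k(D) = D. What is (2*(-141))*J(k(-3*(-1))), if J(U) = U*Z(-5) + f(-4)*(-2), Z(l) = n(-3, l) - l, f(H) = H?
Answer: -8178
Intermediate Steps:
Z(l) = 2 - l
J(U) = 8 + 7*U (J(U) = U*(2 - 1*(-5)) - 4*(-2) = U*(2 + 5) + 8 = U*7 + 8 = 7*U + 8 = 8 + 7*U)
(2*(-141))*J(k(-3*(-1))) = (2*(-141))*(8 + 7*(-3*(-1))) = -282*(8 + 7*3) = -282*(8 + 21) = -282*29 = -8178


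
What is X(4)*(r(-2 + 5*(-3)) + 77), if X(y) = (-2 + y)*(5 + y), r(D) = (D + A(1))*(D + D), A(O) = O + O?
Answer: 10566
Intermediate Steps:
A(O) = 2*O
r(D) = 2*D*(2 + D) (r(D) = (D + 2*1)*(D + D) = (D + 2)*(2*D) = (2 + D)*(2*D) = 2*D*(2 + D))
X(4)*(r(-2 + 5*(-3)) + 77) = (-10 + 4**2 + 3*4)*(2*(-2 + 5*(-3))*(2 + (-2 + 5*(-3))) + 77) = (-10 + 16 + 12)*(2*(-2 - 15)*(2 + (-2 - 15)) + 77) = 18*(2*(-17)*(2 - 17) + 77) = 18*(2*(-17)*(-15) + 77) = 18*(510 + 77) = 18*587 = 10566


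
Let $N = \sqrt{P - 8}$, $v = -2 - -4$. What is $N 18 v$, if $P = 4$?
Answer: $72 i \approx 72.0 i$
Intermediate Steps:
$v = 2$ ($v = -2 + 4 = 2$)
$N = 2 i$ ($N = \sqrt{4 - 8} = \sqrt{-4} = 2 i \approx 2.0 i$)
$N 18 v = 2 i 18 \cdot 2 = 36 i 2 = 72 i$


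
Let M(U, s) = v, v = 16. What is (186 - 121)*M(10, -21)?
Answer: 1040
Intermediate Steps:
M(U, s) = 16
(186 - 121)*M(10, -21) = (186 - 121)*16 = 65*16 = 1040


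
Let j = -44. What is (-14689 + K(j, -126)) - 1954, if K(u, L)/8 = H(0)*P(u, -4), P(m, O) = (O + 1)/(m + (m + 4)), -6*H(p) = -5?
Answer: -349498/21 ≈ -16643.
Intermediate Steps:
H(p) = ⅚ (H(p) = -⅙*(-5) = ⅚)
P(m, O) = (1 + O)/(4 + 2*m) (P(m, O) = (1 + O)/(m + (4 + m)) = (1 + O)/(4 + 2*m))
K(u, L) = -10/(2 + u) (K(u, L) = 8*(5*((1 - 4)/(2*(2 + u)))/6) = 8*(5*((½)*(-3)/(2 + u))/6) = 8*(5*(-3/(2*(2 + u)))/6) = 8*(-5/(4*(2 + u))) = -10/(2 + u))
(-14689 + K(j, -126)) - 1954 = (-14689 - 10/(2 - 44)) - 1954 = (-14689 - 10/(-42)) - 1954 = (-14689 - 10*(-1/42)) - 1954 = (-14689 + 5/21) - 1954 = -308464/21 - 1954 = -349498/21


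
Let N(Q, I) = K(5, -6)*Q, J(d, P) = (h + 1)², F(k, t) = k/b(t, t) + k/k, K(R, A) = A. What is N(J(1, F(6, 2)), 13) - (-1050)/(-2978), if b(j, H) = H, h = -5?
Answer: -143469/1489 ≈ -96.353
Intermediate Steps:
F(k, t) = 1 + k/t (F(k, t) = k/t + k/k = k/t + 1 = 1 + k/t)
J(d, P) = 16 (J(d, P) = (-5 + 1)² = (-4)² = 16)
N(Q, I) = -6*Q
N(J(1, F(6, 2)), 13) - (-1050)/(-2978) = -6*16 - (-1050)/(-2978) = -96 - (-1050)*(-1)/2978 = -96 - 1*525/1489 = -96 - 525/1489 = -143469/1489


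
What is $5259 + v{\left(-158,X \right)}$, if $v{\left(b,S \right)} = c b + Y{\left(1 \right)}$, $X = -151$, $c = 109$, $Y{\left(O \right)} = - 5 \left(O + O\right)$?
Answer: $-11973$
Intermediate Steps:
$Y{\left(O \right)} = - 10 O$ ($Y{\left(O \right)} = - 5 \cdot 2 O = - 10 O$)
$v{\left(b,S \right)} = -10 + 109 b$ ($v{\left(b,S \right)} = 109 b - 10 = -10 + 109 b$)
$5259 + v{\left(-158,X \right)} = 5259 + \left(-10 + 109 \left(-158\right)\right) = 5259 - 17232 = -11973$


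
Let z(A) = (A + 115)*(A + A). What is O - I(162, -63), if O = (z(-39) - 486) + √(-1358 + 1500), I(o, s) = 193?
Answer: -6607 + √142 ≈ -6595.1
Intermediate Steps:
z(A) = 2*A*(115 + A) (z(A) = (115 + A)*(2*A) = 2*A*(115 + A))
O = -6414 + √142 (O = (2*(-39)*(115 - 39) - 486) + √(-1358 + 1500) = (2*(-39)*76 - 486) + √142 = (-5928 - 486) + √142 = -6414 + √142 ≈ -6402.1)
O - I(162, -63) = (-6414 + √142) - 1*193 = (-6414 + √142) - 193 = -6607 + √142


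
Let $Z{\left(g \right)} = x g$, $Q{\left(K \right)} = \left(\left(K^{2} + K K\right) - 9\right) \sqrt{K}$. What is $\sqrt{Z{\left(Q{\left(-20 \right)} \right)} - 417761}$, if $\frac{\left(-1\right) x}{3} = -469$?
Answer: $\sqrt{-417761 + 2225874 i \sqrt{5}} \approx 1512.8 + 1645.1 i$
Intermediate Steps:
$x = 1407$ ($x = \left(-3\right) \left(-469\right) = 1407$)
$Q{\left(K \right)} = \sqrt{K} \left(-9 + 2 K^{2}\right)$ ($Q{\left(K \right)} = \left(\left(K^{2} + K^{2}\right) - 9\right) \sqrt{K} = \left(2 K^{2} - 9\right) \sqrt{K} = \left(-9 + 2 K^{2}\right) \sqrt{K} = \sqrt{K} \left(-9 + 2 K^{2}\right)$)
$Z{\left(g \right)} = 1407 g$
$\sqrt{Z{\left(Q{\left(-20 \right)} \right)} - 417761} = \sqrt{1407 \sqrt{-20} \left(-9 + 2 \left(-20\right)^{2}\right) - 417761} = \sqrt{1407 \cdot 2 i \sqrt{5} \left(-9 + 2 \cdot 400\right) - 417761} = \sqrt{1407 \cdot 2 i \sqrt{5} \left(-9 + 800\right) - 417761} = \sqrt{1407 \cdot 2 i \sqrt{5} \cdot 791 - 417761} = \sqrt{1407 \cdot 1582 i \sqrt{5} - 417761} = \sqrt{2225874 i \sqrt{5} - 417761} = \sqrt{-417761 + 2225874 i \sqrt{5}}$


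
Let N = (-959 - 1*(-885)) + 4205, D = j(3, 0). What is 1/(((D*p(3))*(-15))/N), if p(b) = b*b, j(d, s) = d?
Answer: -51/5 ≈ -10.200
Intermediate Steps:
D = 3
p(b) = b**2
N = 4131 (N = (-959 + 885) + 4205 = -74 + 4205 = 4131)
1/(((D*p(3))*(-15))/N) = 1/(((3*3**2)*(-15))/4131) = 1/(((3*9)*(-15))*(1/4131)) = 1/((27*(-15))*(1/4131)) = 1/(-405*1/4131) = 1/(-5/51) = -51/5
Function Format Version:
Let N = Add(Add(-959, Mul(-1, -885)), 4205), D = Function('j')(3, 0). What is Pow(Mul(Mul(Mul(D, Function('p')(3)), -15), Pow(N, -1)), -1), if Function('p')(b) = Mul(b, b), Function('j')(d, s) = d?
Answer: Rational(-51, 5) ≈ -10.200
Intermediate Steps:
D = 3
Function('p')(b) = Pow(b, 2)
N = 4131 (N = Add(Add(-959, 885), 4205) = Add(-74, 4205) = 4131)
Pow(Mul(Mul(Mul(D, Function('p')(3)), -15), Pow(N, -1)), -1) = Pow(Mul(Mul(Mul(3, Pow(3, 2)), -15), Pow(4131, -1)), -1) = Pow(Mul(Mul(Mul(3, 9), -15), Rational(1, 4131)), -1) = Pow(Mul(Mul(27, -15), Rational(1, 4131)), -1) = Pow(Mul(-405, Rational(1, 4131)), -1) = Pow(Rational(-5, 51), -1) = Rational(-51, 5)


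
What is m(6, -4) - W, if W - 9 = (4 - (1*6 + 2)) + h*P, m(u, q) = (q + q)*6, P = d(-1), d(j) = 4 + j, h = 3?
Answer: -62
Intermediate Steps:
P = 3 (P = 4 - 1 = 3)
m(u, q) = 12*q (m(u, q) = (2*q)*6 = 12*q)
W = 14 (W = 9 + ((4 - (1*6 + 2)) + 3*3) = 9 + ((4 - (6 + 2)) + 9) = 9 + ((4 - 1*8) + 9) = 9 + ((4 - 8) + 9) = 9 + (-4 + 9) = 9 + 5 = 14)
m(6, -4) - W = 12*(-4) - 1*14 = -48 - 14 = -62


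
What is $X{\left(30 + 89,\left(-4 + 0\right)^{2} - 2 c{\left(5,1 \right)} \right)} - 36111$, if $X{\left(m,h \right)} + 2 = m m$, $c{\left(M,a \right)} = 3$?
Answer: $-21952$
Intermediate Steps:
$X{\left(m,h \right)} = -2 + m^{2}$ ($X{\left(m,h \right)} = -2 + m m = -2 + m^{2}$)
$X{\left(30 + 89,\left(-4 + 0\right)^{2} - 2 c{\left(5,1 \right)} \right)} - 36111 = \left(-2 + \left(30 + 89\right)^{2}\right) - 36111 = \left(-2 + 119^{2}\right) - 36111 = \left(-2 + 14161\right) - 36111 = 14159 - 36111 = -21952$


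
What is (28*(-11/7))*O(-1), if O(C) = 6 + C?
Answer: -220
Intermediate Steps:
(28*(-11/7))*O(-1) = (28*(-11/7))*(6 - 1) = (28*(-11*1/7))*5 = (28*(-11/7))*5 = -44*5 = -220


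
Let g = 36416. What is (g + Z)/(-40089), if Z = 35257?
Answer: -3413/1909 ≈ -1.7878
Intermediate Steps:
(g + Z)/(-40089) = (36416 + 35257)/(-40089) = 71673*(-1/40089) = -3413/1909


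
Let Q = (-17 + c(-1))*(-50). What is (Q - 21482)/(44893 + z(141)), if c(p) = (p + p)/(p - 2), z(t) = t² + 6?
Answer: -15499/48585 ≈ -0.31901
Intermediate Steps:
z(t) = 6 + t²
c(p) = 2*p/(-2 + p) (c(p) = (2*p)/(-2 + p) = 2*p/(-2 + p))
Q = 2450/3 (Q = (-17 + 2*(-1)/(-2 - 1))*(-50) = (-17 + 2*(-1)/(-3))*(-50) = (-17 + 2*(-1)*(-⅓))*(-50) = (-17 + ⅔)*(-50) = -49/3*(-50) = 2450/3 ≈ 816.67)
(Q - 21482)/(44893 + z(141)) = (2450/3 - 21482)/(44893 + (6 + 141²)) = -61996/(3*(44893 + (6 + 19881))) = -61996/(3*(44893 + 19887)) = -61996/3/64780 = -61996/3*1/64780 = -15499/48585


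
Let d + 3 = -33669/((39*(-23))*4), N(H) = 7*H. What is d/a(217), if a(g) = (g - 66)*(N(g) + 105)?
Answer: 7635/293287904 ≈ 2.6032e-5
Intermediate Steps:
d = 7635/1196 (d = -3 - 33669/((39*(-23))*4) = -3 - 33669/((-897*4)) = -3 - 33669/(-3588) = -3 - 33669*(-1/3588) = -3 + 11223/1196 = 7635/1196 ≈ 6.3838)
a(g) = (-66 + g)*(105 + 7*g) (a(g) = (g - 66)*(7*g + 105) = (-66 + g)*(105 + 7*g))
d/a(217) = 7635/(1196*(-6930 - 357*217 + 7*217²)) = 7635/(1196*(-6930 - 77469 + 7*47089)) = 7635/(1196*(-6930 - 77469 + 329623)) = (7635/1196)/245224 = (7635/1196)*(1/245224) = 7635/293287904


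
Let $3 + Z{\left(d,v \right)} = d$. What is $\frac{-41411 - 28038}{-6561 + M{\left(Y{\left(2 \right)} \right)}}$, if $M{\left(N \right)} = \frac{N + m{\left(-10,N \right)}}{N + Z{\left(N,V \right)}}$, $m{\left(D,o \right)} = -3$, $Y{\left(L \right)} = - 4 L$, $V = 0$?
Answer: $\frac{1319531}{124648} \approx 10.586$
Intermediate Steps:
$Z{\left(d,v \right)} = -3 + d$
$M{\left(N \right)} = \frac{-3 + N}{-3 + 2 N}$ ($M{\left(N \right)} = \frac{N - 3}{N + \left(-3 + N\right)} = \frac{-3 + N}{-3 + 2 N}$)
$\frac{-41411 - 28038}{-6561 + M{\left(Y{\left(2 \right)} \right)}} = \frac{-41411 - 28038}{-6561 + \frac{-3 - 8}{-3 + 2 \left(\left(-4\right) 2\right)}} = - \frac{69449}{-6561 + \frac{-3 - 8}{-3 + 2 \left(-8\right)}} = - \frac{69449}{-6561 + \frac{1}{-3 - 16} \left(-11\right)} = - \frac{69449}{-6561 + \frac{1}{-19} \left(-11\right)} = - \frac{69449}{-6561 - - \frac{11}{19}} = - \frac{69449}{-6561 + \frac{11}{19}} = - \frac{69449}{- \frac{124648}{19}} = \left(-69449\right) \left(- \frac{19}{124648}\right) = \frac{1319531}{124648}$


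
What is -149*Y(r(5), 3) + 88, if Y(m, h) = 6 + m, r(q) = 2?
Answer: -1104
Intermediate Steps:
-149*Y(r(5), 3) + 88 = -149*(6 + 2) + 88 = -149*8 + 88 = -1192 + 88 = -1104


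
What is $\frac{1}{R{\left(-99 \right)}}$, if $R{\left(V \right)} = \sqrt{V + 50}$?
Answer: $- \frac{i}{7} \approx - 0.14286 i$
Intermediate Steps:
$R{\left(V \right)} = \sqrt{50 + V}$
$\frac{1}{R{\left(-99 \right)}} = \frac{1}{\sqrt{50 - 99}} = \frac{1}{\sqrt{-49}} = \frac{1}{7 i} = - \frac{i}{7}$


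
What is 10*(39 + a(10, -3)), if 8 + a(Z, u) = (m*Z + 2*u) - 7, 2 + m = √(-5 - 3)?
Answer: -20 + 200*I*√2 ≈ -20.0 + 282.84*I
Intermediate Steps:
m = -2 + 2*I*√2 (m = -2 + √(-5 - 3) = -2 + √(-8) = -2 + 2*I*√2 ≈ -2.0 + 2.8284*I)
a(Z, u) = -15 + 2*u + Z*(-2 + 2*I*√2) (a(Z, u) = -8 + (((-2 + 2*I*√2)*Z + 2*u) - 7) = -8 + ((Z*(-2 + 2*I*√2) + 2*u) - 7) = -8 + ((2*u + Z*(-2 + 2*I*√2)) - 7) = -8 + (-7 + 2*u + Z*(-2 + 2*I*√2)) = -15 + 2*u + Z*(-2 + 2*I*√2))
10*(39 + a(10, -3)) = 10*(39 + (-15 + 2*(-3) - 2*10*(1 - I*√2))) = 10*(39 + (-15 - 6 + (-20 + 20*I*√2))) = 10*(39 + (-41 + 20*I*√2)) = 10*(-2 + 20*I*√2) = -20 + 200*I*√2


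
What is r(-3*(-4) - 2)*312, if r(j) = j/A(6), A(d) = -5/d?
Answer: -3744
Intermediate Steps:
r(j) = -6*j/5 (r(j) = j/((-5/6)) = j/((-5*⅙)) = j/(-⅚) = j*(-6/5) = -6*j/5)
r(-3*(-4) - 2)*312 = -6*(-3*(-4) - 2)/5*312 = -6*(12 - 2)/5*312 = -6/5*10*312 = -12*312 = -3744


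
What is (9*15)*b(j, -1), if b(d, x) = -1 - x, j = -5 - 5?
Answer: 0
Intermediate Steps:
j = -10
(9*15)*b(j, -1) = (9*15)*(-1 - 1*(-1)) = 135*(-1 + 1) = 135*0 = 0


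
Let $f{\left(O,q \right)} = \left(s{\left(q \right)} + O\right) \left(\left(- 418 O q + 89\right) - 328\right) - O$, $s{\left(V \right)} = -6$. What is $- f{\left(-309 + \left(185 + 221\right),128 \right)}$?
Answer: $472301654$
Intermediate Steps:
$f{\left(O,q \right)} = - O + \left(-239 - 418 O q\right) \left(-6 + O\right)$ ($f{\left(O,q \right)} = \left(-6 + O\right) \left(\left(- 418 O q + 89\right) - 328\right) - O = \left(-6 + O\right) \left(\left(89 - 418 O q\right) - 328\right) - O = \left(-6 + O\right) \left(-239 - 418 O q\right) - O = \left(-239 - 418 O q\right) \left(-6 + O\right) - O = - O + \left(-239 - 418 O q\right) \left(-6 + O\right)$)
$- f{\left(-309 + \left(185 + 221\right),128 \right)} = - (1434 - 240 \left(-309 + \left(185 + 221\right)\right) - 53504 \left(-309 + \left(185 + 221\right)\right)^{2} + 2508 \left(-309 + \left(185 + 221\right)\right) 128) = - (1434 - 240 \left(-309 + 406\right) - 53504 \left(-309 + 406\right)^{2} + 2508 \left(-309 + 406\right) 128) = - (1434 - 23280 - 53504 \cdot 97^{2} + 2508 \cdot 97 \cdot 128) = - (1434 - 23280 - 53504 \cdot 9409 + 31139328) = - (1434 - 23280 - 503419136 + 31139328) = \left(-1\right) \left(-472301654\right) = 472301654$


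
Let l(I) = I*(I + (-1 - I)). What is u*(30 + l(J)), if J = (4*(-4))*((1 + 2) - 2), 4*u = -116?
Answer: -1334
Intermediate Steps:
u = -29 (u = (1/4)*(-116) = -29)
J = -16 (J = -16*(3 - 2) = -16*1 = -16)
l(I) = -I (l(I) = I*(-1) = -I)
u*(30 + l(J)) = -29*(30 - 1*(-16)) = -29*(30 + 16) = -29*46 = -1334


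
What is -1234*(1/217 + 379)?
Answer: -101489096/217 ≈ -4.6769e+5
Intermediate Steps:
-1234*(1/217 + 379) = -1234*82244/217 = -101489096/217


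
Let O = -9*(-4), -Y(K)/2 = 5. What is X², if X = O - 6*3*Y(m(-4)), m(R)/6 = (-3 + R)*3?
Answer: 46656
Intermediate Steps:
m(R) = -54 + 18*R (m(R) = 6*((-3 + R)*3) = 6*(-9 + 3*R) = -54 + 18*R)
Y(K) = -10 (Y(K) = -2*5 = -10)
O = 36
X = 216 (X = 36 - 6*3*(-10) = 36 - 18*(-10) = 36 - 1*(-180) = 36 + 180 = 216)
X² = 216² = 46656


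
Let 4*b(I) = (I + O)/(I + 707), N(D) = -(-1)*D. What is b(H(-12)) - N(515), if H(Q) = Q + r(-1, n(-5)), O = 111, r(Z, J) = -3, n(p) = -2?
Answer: -89089/173 ≈ -514.96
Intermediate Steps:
N(D) = D
H(Q) = -3 + Q (H(Q) = Q - 3 = -3 + Q)
b(I) = (111 + I)/(4*(707 + I)) (b(I) = ((I + 111)/(I + 707))/4 = ((111 + I)/(707 + I))/4 = (111 + I)/(4*(707 + I)))
b(H(-12)) - N(515) = (111 + (-3 - 12))/(4*(707 + (-3 - 12))) - 1*515 = (111 - 15)/(4*(707 - 15)) - 515 = (1/4)*96/692 - 515 = (1/4)*(1/692)*96 - 515 = 6/173 - 515 = -89089/173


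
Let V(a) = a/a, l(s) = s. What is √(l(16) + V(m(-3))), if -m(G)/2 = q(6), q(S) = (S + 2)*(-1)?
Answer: √17 ≈ 4.1231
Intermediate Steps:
q(S) = -2 - S (q(S) = (2 + S)*(-1) = -2 - S)
m(G) = 16 (m(G) = -2*(-2 - 1*6) = -2*(-2 - 6) = -2*(-8) = 16)
V(a) = 1
√(l(16) + V(m(-3))) = √(16 + 1) = √17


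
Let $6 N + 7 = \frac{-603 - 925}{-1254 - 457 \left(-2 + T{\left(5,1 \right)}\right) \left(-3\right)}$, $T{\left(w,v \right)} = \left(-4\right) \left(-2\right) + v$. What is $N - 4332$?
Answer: $- \frac{216911185}{50058} \approx -4333.2$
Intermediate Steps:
$T{\left(w,v \right)} = 8 + v$
$N = - \frac{59929}{50058}$ ($N = - \frac{7}{6} + \frac{\left(-603 - 925\right) \frac{1}{-1254 - 457 \left(-2 + \left(8 + 1\right)\right) \left(-3\right)}}{6} = - \frac{7}{6} + \frac{\left(-1528\right) \frac{1}{-1254 - 457 \left(-2 + 9\right) \left(-3\right)}}{6} = - \frac{7}{6} + \frac{\left(-1528\right) \frac{1}{-1254 - 457 \cdot 7 \left(-3\right)}}{6} = - \frac{7}{6} + \frac{\left(-1528\right) \frac{1}{-1254 - -9597}}{6} = - \frac{7}{6} + \frac{\left(-1528\right) \frac{1}{-1254 + 9597}}{6} = - \frac{7}{6} + \frac{\left(-1528\right) \frac{1}{8343}}{6} = - \frac{7}{6} + \frac{1}{6} \left(- \frac{1528}{8343}\right) = - \frac{7}{6} - \frac{764}{25029} = - \frac{59929}{50058} \approx -1.1972$)
$N - 4332 = - \frac{59929}{50058} - 4332 = - \frac{216911185}{50058}$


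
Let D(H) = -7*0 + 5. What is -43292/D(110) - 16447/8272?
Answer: -358193659/41360 ≈ -8660.4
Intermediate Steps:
D(H) = 5 (D(H) = 0 + 5 = 5)
-43292/D(110) - 16447/8272 = -43292/5 - 16447/8272 = -358193659/41360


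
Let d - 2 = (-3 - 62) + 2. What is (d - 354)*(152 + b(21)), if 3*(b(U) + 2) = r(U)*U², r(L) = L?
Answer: -1343355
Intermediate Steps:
d = -61 (d = 2 + ((-3 - 62) + 2) = 2 + (-65 + 2) = 2 - 63 = -61)
b(U) = -2 + U³/3 (b(U) = -2 + (U*U²)/3 = -2 + U³/3)
(d - 354)*(152 + b(21)) = (-61 - 354)*(152 + (-2 + (⅓)*21³)) = -415*(152 + (-2 + (⅓)*9261)) = -415*(152 + (-2 + 3087)) = -415*(152 + 3085) = -415*3237 = -1343355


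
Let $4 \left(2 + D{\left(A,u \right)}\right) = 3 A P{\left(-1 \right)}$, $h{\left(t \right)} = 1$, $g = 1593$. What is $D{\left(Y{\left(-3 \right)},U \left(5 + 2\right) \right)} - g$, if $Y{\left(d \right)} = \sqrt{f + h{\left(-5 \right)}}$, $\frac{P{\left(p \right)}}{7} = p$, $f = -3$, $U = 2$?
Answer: $-1595 - \frac{21 i \sqrt{2}}{4} \approx -1595.0 - 7.4246 i$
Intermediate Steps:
$P{\left(p \right)} = 7 p$
$Y{\left(d \right)} = i \sqrt{2}$ ($Y{\left(d \right)} = \sqrt{-3 + 1} = \sqrt{-2} = i \sqrt{2}$)
$D{\left(A,u \right)} = -2 - \frac{21 A}{4}$ ($D{\left(A,u \right)} = -2 + \frac{3 A 7 \left(-1\right)}{4} = -2 + \frac{3 A \left(-7\right)}{4} = -2 + \frac{\left(-21\right) A}{4} = -2 - \frac{21 A}{4}$)
$D{\left(Y{\left(-3 \right)},U \left(5 + 2\right) \right)} - g = \left(-2 - \frac{21 i \sqrt{2}}{4}\right) - 1593 = -1595 - \frac{21 i \sqrt{2}}{4}$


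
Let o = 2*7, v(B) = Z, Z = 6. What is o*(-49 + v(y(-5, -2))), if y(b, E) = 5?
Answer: -602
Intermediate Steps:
v(B) = 6
o = 14
o*(-49 + v(y(-5, -2))) = 14*(-49 + 6) = 14*(-43) = -602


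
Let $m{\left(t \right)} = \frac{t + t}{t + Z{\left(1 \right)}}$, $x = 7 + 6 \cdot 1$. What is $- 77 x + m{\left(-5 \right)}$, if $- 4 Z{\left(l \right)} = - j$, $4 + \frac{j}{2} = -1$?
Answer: $- \frac{2999}{3} \approx -999.67$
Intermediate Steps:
$j = -10$ ($j = -8 + 2 \left(-1\right) = -8 - 2 = -10$)
$x = 13$ ($x = 7 + 6 = 13$)
$Z{\left(l \right)} = - \frac{5}{2}$ ($Z{\left(l \right)} = - \frac{\left(-1\right) \left(-10\right)}{4} = \left(- \frac{1}{4}\right) 10 = - \frac{5}{2}$)
$m{\left(t \right)} = \frac{2 t}{- \frac{5}{2} + t}$ ($m{\left(t \right)} = \frac{t + t}{t - \frac{5}{2}} = \frac{2 t}{- \frac{5}{2} + t}$)
$- 77 x + m{\left(-5 \right)} = \left(-77\right) 13 + 4 \left(-5\right) \frac{1}{-5 + 2 \left(-5\right)} = -1001 + 4 \left(-5\right) \frac{1}{-5 - 10} = -1001 + 4 \left(-5\right) \frac{1}{-15} = -1001 + 4 \left(-5\right) \left(- \frac{1}{15}\right) = -1001 + \frac{4}{3} = - \frac{2999}{3}$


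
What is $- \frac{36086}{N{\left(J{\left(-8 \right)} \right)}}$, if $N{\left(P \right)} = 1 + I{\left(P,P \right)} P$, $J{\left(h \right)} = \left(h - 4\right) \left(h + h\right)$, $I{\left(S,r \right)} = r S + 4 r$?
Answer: $- \frac{36086}{7225345} \approx -0.0049944$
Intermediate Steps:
$I{\left(S,r \right)} = 4 r + S r$ ($I{\left(S,r \right)} = S r + 4 r = 4 r + S r$)
$J{\left(h \right)} = 2 h \left(-4 + h\right)$ ($J{\left(h \right)} = \left(-4 + h\right) 2 h = 2 h \left(-4 + h\right)$)
$N{\left(P \right)} = 1 + P^{2} \left(4 + P\right)$ ($N{\left(P \right)} = 1 + P \left(4 + P\right) P = 1 + P^{2} \left(4 + P\right)$)
$- \frac{36086}{N{\left(J{\left(-8 \right)} \right)}} = - \frac{36086}{1 + \left(2 \left(-8\right) \left(-4 - 8\right)\right)^{2} \left(4 + 2 \left(-8\right) \left(-4 - 8\right)\right)} = - \frac{36086}{1 + \left(2 \left(-8\right) \left(-12\right)\right)^{2} \left(4 + 2 \left(-8\right) \left(-12\right)\right)} = - \frac{36086}{1 + 192^{2} \left(4 + 192\right)} = - \frac{36086}{1 + 36864 \cdot 196} = - \frac{36086}{1 + 7225344} = - \frac{36086}{7225345}$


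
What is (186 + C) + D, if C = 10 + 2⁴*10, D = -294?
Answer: 62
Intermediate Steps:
C = 170 (C = 10 + 16*10 = 10 + 160 = 170)
(186 + C) + D = (186 + 170) - 294 = 356 - 294 = 62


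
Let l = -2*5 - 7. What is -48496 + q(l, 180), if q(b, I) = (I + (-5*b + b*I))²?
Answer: 7763529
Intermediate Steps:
l = -17 (l = -10 - 7 = -17)
q(b, I) = (I - 5*b + I*b)² (q(b, I) = (I + (-5*b + I*b))² = (I - 5*b + I*b)²)
-48496 + q(l, 180) = -48496 + (180 - 5*(-17) + 180*(-17))² = -48496 + (180 + 85 - 3060)² = -48496 + (-2795)² = -48496 + 7812025 = 7763529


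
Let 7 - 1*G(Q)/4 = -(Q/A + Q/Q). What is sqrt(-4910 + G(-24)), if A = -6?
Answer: I*sqrt(4862) ≈ 69.728*I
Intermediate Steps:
G(Q) = 32 - 2*Q/3 (G(Q) = 28 - (-4)*(Q/(-6) + Q/Q) = 28 - (-4)*(Q*(-1/6) + 1) = 28 - (-4)*(-Q/6 + 1) = 28 - (-4)*(1 - Q/6) = 28 - 4*(-1 + Q/6) = 28 + (4 - 2*Q/3) = 32 - 2*Q/3)
sqrt(-4910 + G(-24)) = sqrt(-4910 + (32 - 2/3*(-24))) = sqrt(-4910 + (32 + 16)) = sqrt(-4910 + 48) = sqrt(-4862) = I*sqrt(4862)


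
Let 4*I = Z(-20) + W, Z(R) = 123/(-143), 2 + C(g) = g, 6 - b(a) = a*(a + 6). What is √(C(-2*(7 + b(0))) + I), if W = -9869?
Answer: I*√204119058/286 ≈ 49.955*I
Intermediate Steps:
b(a) = 6 - a*(6 + a) (b(a) = 6 - a*(a + 6) = 6 - a*(6 + a))
C(g) = -2 + g
Z(R) = -123/143 (Z(R) = 123*(-1/143) = -123/143)
I = -705695/286 (I = (-123/143 - 9869)/4 = (¼)*(-1411390/143) = -705695/286 ≈ -2467.5)
√(C(-2*(7 + b(0))) + I) = √((-2 - 2*(7 + (6 - 1*0² - 6*0))) - 705695/286) = √((-2 - 2*(7 + (6 - 1*0 + 0))) - 705695/286) = √((-2 - 2*(7 + (6 + 0 + 0))) - 705695/286) = √((-2 - 2*(7 + 6)) - 705695/286) = √((-2 - 2*13) - 705695/286) = √((-2 - 26) - 705695/286) = √(-28 - 705695/286) = √(-713703/286) = I*√204119058/286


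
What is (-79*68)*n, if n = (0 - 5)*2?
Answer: 53720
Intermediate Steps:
n = -10 (n = -5*2 = -10)
(-79*68)*n = -79*68*(-10) = -5372*(-10) = 53720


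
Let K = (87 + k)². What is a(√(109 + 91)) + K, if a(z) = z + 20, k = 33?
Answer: 14420 + 10*√2 ≈ 14434.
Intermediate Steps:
a(z) = 20 + z
K = 14400 (K = (87 + 33)² = 120² = 14400)
a(√(109 + 91)) + K = (20 + √(109 + 91)) + 14400 = (20 + √200) + 14400 = (20 + 10*√2) + 14400 = 14420 + 10*√2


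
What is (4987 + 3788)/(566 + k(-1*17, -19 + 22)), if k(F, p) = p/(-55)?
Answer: 482625/31127 ≈ 15.505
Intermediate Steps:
k(F, p) = -p/55 (k(F, p) = p*(-1/55) = -p/55)
(4987 + 3788)/(566 + k(-1*17, -19 + 22)) = (4987 + 3788)/(566 - (-19 + 22)/55) = 8775/(566 - 1/55*3) = 8775/(566 - 3/55) = 8775/(31127/55) = 8775*(55/31127) = 482625/31127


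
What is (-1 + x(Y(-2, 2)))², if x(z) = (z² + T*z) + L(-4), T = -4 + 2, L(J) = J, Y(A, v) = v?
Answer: 25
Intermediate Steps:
T = -2
x(z) = -4 + z² - 2*z (x(z) = (z² - 2*z) - 4 = -4 + z² - 2*z)
(-1 + x(Y(-2, 2)))² = (-1 + (-4 + 2² - 2*2))² = (-1 + (-4 + 4 - 4))² = (-1 - 4)² = (-5)² = 25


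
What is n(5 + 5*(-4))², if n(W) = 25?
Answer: 625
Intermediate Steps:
n(5 + 5*(-4))² = 25² = 625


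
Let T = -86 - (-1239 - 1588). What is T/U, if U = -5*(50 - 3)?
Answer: -2741/235 ≈ -11.664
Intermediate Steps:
T = 2741 (T = -86 - 1*(-2827) = -86 + 2827 = 2741)
U = -235 (U = -5*47 = -235)
T/U = 2741/(-235) = 2741*(-1/235) = -2741/235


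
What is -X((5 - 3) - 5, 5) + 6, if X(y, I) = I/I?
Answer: 5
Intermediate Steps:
X(y, I) = 1
-X((5 - 3) - 5, 5) + 6 = -1*1 + 6 = -1 + 6 = 5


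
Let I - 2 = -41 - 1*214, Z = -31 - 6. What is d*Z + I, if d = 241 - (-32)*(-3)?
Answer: -5618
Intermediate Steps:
Z = -37
I = -253 (I = 2 + (-41 - 1*214) = 2 + (-41 - 214) = 2 - 255 = -253)
d = 145 (d = 241 - 4*24 = 241 - 96 = 145)
d*Z + I = 145*(-37) - 253 = -5365 - 253 = -5618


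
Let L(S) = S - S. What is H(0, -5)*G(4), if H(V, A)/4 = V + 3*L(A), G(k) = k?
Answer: 0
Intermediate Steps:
L(S) = 0
H(V, A) = 4*V (H(V, A) = 4*(V + 3*0) = 4*(V + 0) = 4*V)
H(0, -5)*G(4) = (4*0)*4 = 0*4 = 0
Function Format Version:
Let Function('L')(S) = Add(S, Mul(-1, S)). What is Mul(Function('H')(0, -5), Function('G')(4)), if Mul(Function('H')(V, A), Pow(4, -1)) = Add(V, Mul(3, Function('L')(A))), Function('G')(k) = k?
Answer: 0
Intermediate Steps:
Function('L')(S) = 0
Function('H')(V, A) = Mul(4, V) (Function('H')(V, A) = Mul(4, Add(V, Mul(3, 0))) = Mul(4, Add(V, 0)) = Mul(4, V))
Mul(Function('H')(0, -5), Function('G')(4)) = Mul(Mul(4, 0), 4) = Mul(0, 4) = 0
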